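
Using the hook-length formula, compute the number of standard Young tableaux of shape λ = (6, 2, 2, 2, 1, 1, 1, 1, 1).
# SYT of shape (6, 2, 2, 2, 1, 1, 1, 1, 1) = 364650

Hook-length formula: f^λ = n! / Π hook(c), product over all cells c of the Young diagram. For λ = (6, 2, 2, 2, 1, 1, 1, 1, 1), n = 17 boxes. Hook lengths by row (left-to-right, top-to-bottom): [14, 8, 4, 3, 2, 1]; [9, 3]; [8, 2]; [7, 1]; [5]; [4]; [3]; [2]; [1]. Product of hooks = 975421440. So f^λ = 17! / 975421440 = 355687428096000 / 975421440 = 364650.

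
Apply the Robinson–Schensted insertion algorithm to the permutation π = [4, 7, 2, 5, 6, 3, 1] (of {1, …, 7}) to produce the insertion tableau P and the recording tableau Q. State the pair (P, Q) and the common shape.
P = [1, 3, 6] / [2, 5] / [4] / [7];  Q = [1, 2, 5] / [3, 4] / [6] / [7];  common shape = (3, 2, 1, 1)

Row-insert the values π_1, π_2, … into P one at a time, bumping the leftmost entry strictly greater than the inserted value down to the next row. The recording tableau Q records, in position (i, j), the step at which that cell was added to P.
  Insert 4 (step 1): P = [4];  Q = [1]
  Insert 7 (step 2): P = [4, 7];  Q = [1, 2]
  Insert 2 (step 3): P = [2, 7] / [4];  Q = [1, 2] / [3]
  Insert 5 (step 4): P = [2, 5] / [4, 7];  Q = [1, 2] / [3, 4]
  Insert 6 (step 5): P = [2, 5, 6] / [4, 7];  Q = [1, 2, 5] / [3, 4]
  Insert 3 (step 6): P = [2, 3, 6] / [4, 5] / [7];  Q = [1, 2, 5] / [3, 4] / [6]
  Insert 1 (step 7): P = [1, 3, 6] / [2, 5] / [4] / [7];  Q = [1, 2, 5] / [3, 4] / [6] / [7]
Final shape: (3, 2, 1, 1).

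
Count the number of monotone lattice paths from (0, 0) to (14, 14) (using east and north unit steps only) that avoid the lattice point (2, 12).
Number of paths = 40108319

Total paths from (0, 0) to (14, 14): C(28, 14) = 40116600. Paths through (2, 12): (paths (0, 0) → (2, 12)) × (paths (2, 12) → (14, 14)) = C(14, 2) · C(14, 12) = 91 · 91 = 8281. Avoidance count = 40116600 − 8281 = 40108319.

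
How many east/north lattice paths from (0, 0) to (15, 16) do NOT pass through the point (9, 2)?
Number of paths = 298408395

Total paths from (0, 0) to (15, 16): C(31, 15) = 300540195. Paths through (9, 2): (paths (0, 0) → (9, 2)) × (paths (9, 2) → (15, 16)) = C(11, 9) · C(20, 6) = 55 · 38760 = 2131800. Avoidance count = 300540195 − 2131800 = 298408395.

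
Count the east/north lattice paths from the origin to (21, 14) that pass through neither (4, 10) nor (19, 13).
Number of paths = 1274298063

Inclusion–exclusion. Total paths: C(35, 21) = 2319959400. Through P₁: C(14, 4)·C(21, 17) = 5990985. Through P₂: C(32, 19)·C(3, 2) = 1042120800. Since P₁ is strictly southwest of P₂, a monotone path through both must visit P₁ then P₂; paths through both = C(14, 4)·C(18, 15)·C(3, 2) = 2450448. Avoid both = 2319959400 − 5990985 − 1042120800 + 2450448 = 1274298063.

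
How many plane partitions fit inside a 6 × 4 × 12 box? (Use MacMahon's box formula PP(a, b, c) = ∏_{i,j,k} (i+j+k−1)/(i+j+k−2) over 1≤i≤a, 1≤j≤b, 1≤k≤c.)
PP(6, 4, 12) = 64344818940480

Evaluate the triple product over i = 1..6, j = 1..4, k = 1..12. The factors are (2/1) · (3/2) · (4/3) · (5/4) · (6/5) · (7/6) · (8/7) · (9/8) · … (288 factors total). The numerators and denominators telescope so the product is an integer; carrying out the multiplication exactly gives PP(6, 4, 12) = 64344818940480.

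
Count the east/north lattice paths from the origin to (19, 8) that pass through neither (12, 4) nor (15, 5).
Number of paths = 1331635

Inclusion–exclusion. Total paths: C(27, 19) = 2220075. Through P₁: C(16, 12)·C(11, 7) = 600600. Through P₂: C(20, 15)·C(7, 4) = 542640. Since P₁ is strictly southwest of P₂, a monotone path through both must visit P₁ then P₂; paths through both = C(16, 12)·C(4, 3)·C(7, 4) = 254800. Avoid both = 2220075 − 600600 − 542640 + 254800 = 1331635.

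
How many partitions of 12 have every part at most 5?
p(12, parts ≤ 5) = 47

Partitions of 12 with all parts ≤ 5: 5+5+2, 5+5+1+1, 5+4+3, 5+4+2+1, 5+4+1+1+1, 5+3+3+1, 5+3+2+2, 5+3+2+1+1, 5+3+1+1+1+1, 5+2+2+2+1, 5+2+2+1+1+1, 5+2+1+1+1+1+1, 5+1+1+1+1+1+1+1, 4+4+4, 4+4+3+1, 4+4+2+2, 4+4+2+1+1, 4+4+1+1+1+1, 4+3+3+2, 4+3+3+1+1, 4+3+2+2+1, 4+3+2+1+1+1, 4+3+1+1+1+1+1, 4+2+2+2+2, 4+2+2+2+1+1, 4+2+2+1+1+1+1, 4+2+1+1+1+1+1+1, 4+1+1+1+1+1+1+1+1, 3+3+3+3, 3+3+3+2+1, … (47 total). Count = 47.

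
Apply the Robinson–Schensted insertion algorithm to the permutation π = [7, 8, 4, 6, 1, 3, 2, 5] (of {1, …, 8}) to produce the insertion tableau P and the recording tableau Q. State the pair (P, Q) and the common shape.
P = [1, 2, 5] / [3, 6] / [4, 8] / [7];  Q = [1, 2, 8] / [3, 4] / [5, 6] / [7];  common shape = (3, 2, 2, 1)

Row-insert the values π_1, π_2, … into P one at a time, bumping the leftmost entry strictly greater than the inserted value down to the next row. The recording tableau Q records, in position (i, j), the step at which that cell was added to P.
  Insert 7 (step 1): P = [7];  Q = [1]
  Insert 8 (step 2): P = [7, 8];  Q = [1, 2]
  Insert 4 (step 3): P = [4, 8] / [7];  Q = [1, 2] / [3]
  Insert 6 (step 4): P = [4, 6] / [7, 8];  Q = [1, 2] / [3, 4]
  Insert 1 (step 5): P = [1, 6] / [4, 8] / [7];  Q = [1, 2] / [3, 4] / [5]
  Insert 3 (step 6): P = [1, 3] / [4, 6] / [7, 8];  Q = [1, 2] / [3, 4] / [5, 6]
  Insert 2 (step 7): P = [1, 2] / [3, 6] / [4, 8] / [7];  Q = [1, 2] / [3, 4] / [5, 6] / [7]
  Insert 5 (step 8): P = [1, 2, 5] / [3, 6] / [4, 8] / [7];  Q = [1, 2, 8] / [3, 4] / [5, 6] / [7]
Final shape: (3, 2, 2, 1).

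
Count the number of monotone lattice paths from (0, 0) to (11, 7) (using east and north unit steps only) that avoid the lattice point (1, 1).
Number of paths = 15808

Total paths from (0, 0) to (11, 7): C(18, 11) = 31824. Paths through (1, 1): (paths (0, 0) → (1, 1)) × (paths (1, 1) → (11, 7)) = C(2, 1) · C(16, 10) = 2 · 8008 = 16016. Avoidance count = 31824 − 16016 = 15808.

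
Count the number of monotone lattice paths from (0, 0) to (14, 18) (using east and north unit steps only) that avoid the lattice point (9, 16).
Number of paths = 428533125

Total paths from (0, 0) to (14, 18): C(32, 14) = 471435600. Paths through (9, 16): (paths (0, 0) → (9, 16)) × (paths (9, 16) → (14, 18)) = C(25, 9) · C(7, 5) = 2042975 · 21 = 42902475. Avoidance count = 471435600 − 42902475 = 428533125.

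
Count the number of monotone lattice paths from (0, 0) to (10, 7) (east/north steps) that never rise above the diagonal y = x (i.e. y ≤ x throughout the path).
Number of paths = 7072

By the reflection principle (André's argument), the number of monotone paths to (10, 7) with n ≤ m that never go above y = x is C(17, 10) − C(17, 11) = 19448 − 12376 = 7072.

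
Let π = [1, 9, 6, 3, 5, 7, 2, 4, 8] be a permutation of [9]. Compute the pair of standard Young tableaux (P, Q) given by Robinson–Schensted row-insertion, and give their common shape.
P = [1, 2, 4, 7, 8] / [3, 5] / [6] / [9];  Q = [1, 2, 5, 6, 9] / [3, 8] / [4] / [7];  common shape = (5, 2, 1, 1)

Row-insert the values π_1, π_2, … into P one at a time, bumping the leftmost entry strictly greater than the inserted value down to the next row. The recording tableau Q records, in position (i, j), the step at which that cell was added to P.
  Insert 1 (step 1): P = [1];  Q = [1]
  Insert 9 (step 2): P = [1, 9];  Q = [1, 2]
  Insert 6 (step 3): P = [1, 6] / [9];  Q = [1, 2] / [3]
  Insert 3 (step 4): P = [1, 3] / [6] / [9];  Q = [1, 2] / [3] / [4]
  Insert 5 (step 5): P = [1, 3, 5] / [6] / [9];  Q = [1, 2, 5] / [3] / [4]
  Insert 7 (step 6): P = [1, 3, 5, 7] / [6] / [9];  Q = [1, 2, 5, 6] / [3] / [4]
  Insert 2 (step 7): P = [1, 2, 5, 7] / [3] / [6] / [9];  Q = [1, 2, 5, 6] / [3] / [4] / [7]
  Insert 4 (step 8): P = [1, 2, 4, 7] / [3, 5] / [6] / [9];  Q = [1, 2, 5, 6] / [3, 8] / [4] / [7]
  Insert 8 (step 9): P = [1, 2, 4, 7, 8] / [3, 5] / [6] / [9];  Q = [1, 2, 5, 6, 9] / [3, 8] / [4] / [7]
Final shape: (5, 2, 1, 1).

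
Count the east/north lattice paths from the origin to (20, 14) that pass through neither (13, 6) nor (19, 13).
Number of paths = 615751044

Inclusion–exclusion. Total paths: C(34, 20) = 1391975640. Through P₁: C(19, 13)·C(15, 7) = 174594420. Through P₂: C(32, 19)·C(2, 1) = 694747200. Since P₁ is strictly southwest of P₂, a monotone path through both must visit P₁ then P₂; paths through both = C(19, 13)·C(13, 6)·C(2, 1) = 93117024. Avoid both = 1391975640 − 174594420 − 694747200 + 93117024 = 615751044.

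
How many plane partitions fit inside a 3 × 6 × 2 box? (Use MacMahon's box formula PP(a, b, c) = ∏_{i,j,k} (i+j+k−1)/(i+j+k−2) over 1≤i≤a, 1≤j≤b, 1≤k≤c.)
PP(3, 6, 2) = 2520

Evaluate the triple product over i = 1..3, j = 1..6, k = 1..2. The factors are (2/1) · (3/2) · (3/2) · (4/3) · (4/3) · (5/4) · (5/4) · (6/5) · … (36 factors total). The numerators and denominators telescope so the product is an integer; carrying out the multiplication exactly gives PP(3, 6, 2) = 2520.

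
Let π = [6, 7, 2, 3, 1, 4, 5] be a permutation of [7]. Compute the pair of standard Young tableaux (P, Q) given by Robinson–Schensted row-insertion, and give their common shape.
P = [1, 3, 4, 5] / [2, 7] / [6];  Q = [1, 2, 6, 7] / [3, 4] / [5];  common shape = (4, 2, 1)

Row-insert the values π_1, π_2, … into P one at a time, bumping the leftmost entry strictly greater than the inserted value down to the next row. The recording tableau Q records, in position (i, j), the step at which that cell was added to P.
  Insert 6 (step 1): P = [6];  Q = [1]
  Insert 7 (step 2): P = [6, 7];  Q = [1, 2]
  Insert 2 (step 3): P = [2, 7] / [6];  Q = [1, 2] / [3]
  Insert 3 (step 4): P = [2, 3] / [6, 7];  Q = [1, 2] / [3, 4]
  Insert 1 (step 5): P = [1, 3] / [2, 7] / [6];  Q = [1, 2] / [3, 4] / [5]
  Insert 4 (step 6): P = [1, 3, 4] / [2, 7] / [6];  Q = [1, 2, 6] / [3, 4] / [5]
  Insert 5 (step 7): P = [1, 3, 4, 5] / [2, 7] / [6];  Q = [1, 2, 6, 7] / [3, 4] / [5]
Final shape: (4, 2, 1).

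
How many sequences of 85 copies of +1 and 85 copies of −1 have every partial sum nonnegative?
C_85 = 1063353702922273835973036658043476458723103404520

These ballot sequences are counted by the Catalan number C_n = (1/(n + 1)) · C(2n, n). For n = 85: C_85 = (1/86) · C(170, 85) = 91448418451315549893681152591738975450186892788720/86 = 1063353702922273835973036658043476458723103404520.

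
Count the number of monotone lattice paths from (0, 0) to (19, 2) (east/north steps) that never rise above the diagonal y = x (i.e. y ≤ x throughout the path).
Number of paths = 189

By the reflection principle (André's argument), the number of monotone paths to (19, 2) with n ≤ m that never go above y = x is C(21, 19) − C(21, 20) = 210 − 21 = 189.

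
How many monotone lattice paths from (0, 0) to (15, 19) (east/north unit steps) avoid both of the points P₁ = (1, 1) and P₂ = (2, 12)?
Number of paths = 907902480

Inclusion–exclusion. Total paths: C(34, 15) = 1855967520. Through P₁: C(2, 1)·C(32, 14) = 942871200. Through P₂: C(14, 2)·C(20, 13) = 7054320. Since P₁ is strictly southwest of P₂, a monotone path through both must visit P₁ then P₂; paths through both = C(2, 1)·C(12, 1)·C(20, 13) = 1860480. Avoid both = 1855967520 − 942871200 − 7054320 + 1860480 = 907902480.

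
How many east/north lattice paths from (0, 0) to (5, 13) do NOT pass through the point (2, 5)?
Number of paths = 5103

Total paths from (0, 0) to (5, 13): C(18, 5) = 8568. Paths through (2, 5): (paths (0, 0) → (2, 5)) × (paths (2, 5) → (5, 13)) = C(7, 2) · C(11, 3) = 21 · 165 = 3465. Avoidance count = 8568 − 3465 = 5103.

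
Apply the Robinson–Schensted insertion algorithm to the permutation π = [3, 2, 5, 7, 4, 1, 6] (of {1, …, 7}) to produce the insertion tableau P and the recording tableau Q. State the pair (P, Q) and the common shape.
P = [1, 4, 6] / [2, 5, 7] / [3];  Q = [1, 3, 4] / [2, 5, 7] / [6];  common shape = (3, 3, 1)

Row-insert the values π_1, π_2, … into P one at a time, bumping the leftmost entry strictly greater than the inserted value down to the next row. The recording tableau Q records, in position (i, j), the step at which that cell was added to P.
  Insert 3 (step 1): P = [3];  Q = [1]
  Insert 2 (step 2): P = [2] / [3];  Q = [1] / [2]
  Insert 5 (step 3): P = [2, 5] / [3];  Q = [1, 3] / [2]
  Insert 7 (step 4): P = [2, 5, 7] / [3];  Q = [1, 3, 4] / [2]
  Insert 4 (step 5): P = [2, 4, 7] / [3, 5];  Q = [1, 3, 4] / [2, 5]
  Insert 1 (step 6): P = [1, 4, 7] / [2, 5] / [3];  Q = [1, 3, 4] / [2, 5] / [6]
  Insert 6 (step 7): P = [1, 4, 6] / [2, 5, 7] / [3];  Q = [1, 3, 4] / [2, 5, 7] / [6]
Final shape: (3, 3, 1).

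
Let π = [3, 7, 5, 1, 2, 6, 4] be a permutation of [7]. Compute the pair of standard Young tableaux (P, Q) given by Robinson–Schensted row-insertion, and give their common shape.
P = [1, 2, 4] / [3, 5, 6] / [7];  Q = [1, 2, 6] / [3, 5, 7] / [4];  common shape = (3, 3, 1)

Row-insert the values π_1, π_2, … into P one at a time, bumping the leftmost entry strictly greater than the inserted value down to the next row. The recording tableau Q records, in position (i, j), the step at which that cell was added to P.
  Insert 3 (step 1): P = [3];  Q = [1]
  Insert 7 (step 2): P = [3, 7];  Q = [1, 2]
  Insert 5 (step 3): P = [3, 5] / [7];  Q = [1, 2] / [3]
  Insert 1 (step 4): P = [1, 5] / [3] / [7];  Q = [1, 2] / [3] / [4]
  Insert 2 (step 5): P = [1, 2] / [3, 5] / [7];  Q = [1, 2] / [3, 5] / [4]
  Insert 6 (step 6): P = [1, 2, 6] / [3, 5] / [7];  Q = [1, 2, 6] / [3, 5] / [4]
  Insert 4 (step 7): P = [1, 2, 4] / [3, 5, 6] / [7];  Q = [1, 2, 6] / [3, 5, 7] / [4]
Final shape: (3, 3, 1).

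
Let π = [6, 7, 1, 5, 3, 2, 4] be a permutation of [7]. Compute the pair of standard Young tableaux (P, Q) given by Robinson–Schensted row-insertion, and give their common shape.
P = [1, 2, 4] / [3, 7] / [5] / [6];  Q = [1, 2, 7] / [3, 4] / [5] / [6];  common shape = (3, 2, 1, 1)

Row-insert the values π_1, π_2, … into P one at a time, bumping the leftmost entry strictly greater than the inserted value down to the next row. The recording tableau Q records, in position (i, j), the step at which that cell was added to P.
  Insert 6 (step 1): P = [6];  Q = [1]
  Insert 7 (step 2): P = [6, 7];  Q = [1, 2]
  Insert 1 (step 3): P = [1, 7] / [6];  Q = [1, 2] / [3]
  Insert 5 (step 4): P = [1, 5] / [6, 7];  Q = [1, 2] / [3, 4]
  Insert 3 (step 5): P = [1, 3] / [5, 7] / [6];  Q = [1, 2] / [3, 4] / [5]
  Insert 2 (step 6): P = [1, 2] / [3, 7] / [5] / [6];  Q = [1, 2] / [3, 4] / [5] / [6]
  Insert 4 (step 7): P = [1, 2, 4] / [3, 7] / [5] / [6];  Q = [1, 2, 7] / [3, 4] / [5] / [6]
Final shape: (3, 2, 1, 1).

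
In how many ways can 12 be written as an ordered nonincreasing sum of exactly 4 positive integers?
p(12, 4 parts) = 15

Partitions of n into exactly k parts ↔ partitions of n − k into at most k parts (subtract 1 from each part). For n = 12, k = 4, the partitions are: 9+1+1+1, 8+2+1+1, 7+3+1+1, 7+2+2+1, 6+4+1+1, 6+3+2+1, 6+2+2+2, 5+5+1+1, 5+4+2+1, 5+3+3+1, 5+3+2+2, 4+4+3+1, 4+4+2+2, 4+3+3+2, 3+3+3+3. Count = 15.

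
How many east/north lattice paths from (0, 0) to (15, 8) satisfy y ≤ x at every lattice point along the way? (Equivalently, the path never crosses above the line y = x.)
Number of paths = 245157

By the reflection principle (André's argument), the number of monotone paths to (15, 8) with n ≤ m that never go above y = x is C(23, 15) − C(23, 16) = 490314 − 245157 = 245157.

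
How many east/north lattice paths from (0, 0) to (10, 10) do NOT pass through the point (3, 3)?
Number of paths = 116116

Total paths from (0, 0) to (10, 10): C(20, 10) = 184756. Paths through (3, 3): (paths (0, 0) → (3, 3)) × (paths (3, 3) → (10, 10)) = C(6, 3) · C(14, 7) = 20 · 3432 = 68640. Avoidance count = 184756 − 68640 = 116116.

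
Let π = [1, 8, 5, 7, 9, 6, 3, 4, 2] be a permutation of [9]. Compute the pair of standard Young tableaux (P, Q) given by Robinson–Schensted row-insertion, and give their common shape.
P = [1, 2, 4, 9] / [3, 6] / [5] / [7] / [8];  Q = [1, 2, 4, 5] / [3, 8] / [6] / [7] / [9];  common shape = (4, 2, 1, 1, 1)

Row-insert the values π_1, π_2, … into P one at a time, bumping the leftmost entry strictly greater than the inserted value down to the next row. The recording tableau Q records, in position (i, j), the step at which that cell was added to P.
  Insert 1 (step 1): P = [1];  Q = [1]
  Insert 8 (step 2): P = [1, 8];  Q = [1, 2]
  Insert 5 (step 3): P = [1, 5] / [8];  Q = [1, 2] / [3]
  Insert 7 (step 4): P = [1, 5, 7] / [8];  Q = [1, 2, 4] / [3]
  Insert 9 (step 5): P = [1, 5, 7, 9] / [8];  Q = [1, 2, 4, 5] / [3]
  Insert 6 (step 6): P = [1, 5, 6, 9] / [7] / [8];  Q = [1, 2, 4, 5] / [3] / [6]
  Insert 3 (step 7): P = [1, 3, 6, 9] / [5] / [7] / [8];  Q = [1, 2, 4, 5] / [3] / [6] / [7]
  Insert 4 (step 8): P = [1, 3, 4, 9] / [5, 6] / [7] / [8];  Q = [1, 2, 4, 5] / [3, 8] / [6] / [7]
  Insert 2 (step 9): P = [1, 2, 4, 9] / [3, 6] / [5] / [7] / [8];  Q = [1, 2, 4, 5] / [3, 8] / [6] / [7] / [9]
Final shape: (4, 2, 1, 1, 1).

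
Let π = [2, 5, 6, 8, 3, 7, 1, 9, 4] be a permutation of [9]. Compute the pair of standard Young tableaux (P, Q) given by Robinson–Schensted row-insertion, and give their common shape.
P = [1, 3, 4, 7, 9] / [2, 6] / [5, 8];  Q = [1, 2, 3, 4, 8] / [5, 6] / [7, 9];  common shape = (5, 2, 2)

Row-insert the values π_1, π_2, … into P one at a time, bumping the leftmost entry strictly greater than the inserted value down to the next row. The recording tableau Q records, in position (i, j), the step at which that cell was added to P.
  Insert 2 (step 1): P = [2];  Q = [1]
  Insert 5 (step 2): P = [2, 5];  Q = [1, 2]
  Insert 6 (step 3): P = [2, 5, 6];  Q = [1, 2, 3]
  Insert 8 (step 4): P = [2, 5, 6, 8];  Q = [1, 2, 3, 4]
  Insert 3 (step 5): P = [2, 3, 6, 8] / [5];  Q = [1, 2, 3, 4] / [5]
  Insert 7 (step 6): P = [2, 3, 6, 7] / [5, 8];  Q = [1, 2, 3, 4] / [5, 6]
  Insert 1 (step 7): P = [1, 3, 6, 7] / [2, 8] / [5];  Q = [1, 2, 3, 4] / [5, 6] / [7]
  Insert 9 (step 8): P = [1, 3, 6, 7, 9] / [2, 8] / [5];  Q = [1, 2, 3, 4, 8] / [5, 6] / [7]
  Insert 4 (step 9): P = [1, 3, 4, 7, 9] / [2, 6] / [5, 8];  Q = [1, 2, 3, 4, 8] / [5, 6] / [7, 9]
Final shape: (5, 2, 2).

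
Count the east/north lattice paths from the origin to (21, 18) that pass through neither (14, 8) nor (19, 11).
Number of paths = 54818330550

Inclusion–exclusion. Total paths: C(39, 21) = 62359143990. Through P₁: C(22, 14)·C(17, 7) = 6218886960. Through P₂: C(30, 19)·C(9, 2) = 1966582800. Since P₁ is strictly southwest of P₂, a monotone path through both must visit P₁ then P₂; paths through both = C(22, 14)·C(8, 5)·C(9, 2) = 644656320. Avoid both = 62359143990 − 6218886960 − 1966582800 + 644656320 = 54818330550.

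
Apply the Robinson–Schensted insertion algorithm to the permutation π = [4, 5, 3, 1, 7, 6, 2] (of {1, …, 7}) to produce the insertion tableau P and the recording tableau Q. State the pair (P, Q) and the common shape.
P = [1, 2, 6] / [3, 5] / [4, 7];  Q = [1, 2, 5] / [3, 6] / [4, 7];  common shape = (3, 2, 2)

Row-insert the values π_1, π_2, … into P one at a time, bumping the leftmost entry strictly greater than the inserted value down to the next row. The recording tableau Q records, in position (i, j), the step at which that cell was added to P.
  Insert 4 (step 1): P = [4];  Q = [1]
  Insert 5 (step 2): P = [4, 5];  Q = [1, 2]
  Insert 3 (step 3): P = [3, 5] / [4];  Q = [1, 2] / [3]
  Insert 1 (step 4): P = [1, 5] / [3] / [4];  Q = [1, 2] / [3] / [4]
  Insert 7 (step 5): P = [1, 5, 7] / [3] / [4];  Q = [1, 2, 5] / [3] / [4]
  Insert 6 (step 6): P = [1, 5, 6] / [3, 7] / [4];  Q = [1, 2, 5] / [3, 6] / [4]
  Insert 2 (step 7): P = [1, 2, 6] / [3, 5] / [4, 7];  Q = [1, 2, 5] / [3, 6] / [4, 7]
Final shape: (3, 2, 2).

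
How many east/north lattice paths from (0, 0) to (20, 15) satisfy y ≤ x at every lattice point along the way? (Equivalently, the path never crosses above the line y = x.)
Number of paths = 927983760

By the reflection principle (André's argument), the number of monotone paths to (20, 15) with n ≤ m that never go above y = x is C(35, 20) − C(35, 21) = 3247943160 − 2319959400 = 927983760.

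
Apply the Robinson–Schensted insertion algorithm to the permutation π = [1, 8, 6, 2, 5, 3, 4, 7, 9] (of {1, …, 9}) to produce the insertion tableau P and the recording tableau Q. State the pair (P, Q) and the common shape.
P = [1, 2, 3, 4, 7, 9] / [5] / [6] / [8];  Q = [1, 2, 5, 7, 8, 9] / [3] / [4] / [6];  common shape = (6, 1, 1, 1)

Row-insert the values π_1, π_2, … into P one at a time, bumping the leftmost entry strictly greater than the inserted value down to the next row. The recording tableau Q records, in position (i, j), the step at which that cell was added to P.
  Insert 1 (step 1): P = [1];  Q = [1]
  Insert 8 (step 2): P = [1, 8];  Q = [1, 2]
  Insert 6 (step 3): P = [1, 6] / [8];  Q = [1, 2] / [3]
  Insert 2 (step 4): P = [1, 2] / [6] / [8];  Q = [1, 2] / [3] / [4]
  Insert 5 (step 5): P = [1, 2, 5] / [6] / [8];  Q = [1, 2, 5] / [3] / [4]
  Insert 3 (step 6): P = [1, 2, 3] / [5] / [6] / [8];  Q = [1, 2, 5] / [3] / [4] / [6]
  Insert 4 (step 7): P = [1, 2, 3, 4] / [5] / [6] / [8];  Q = [1, 2, 5, 7] / [3] / [4] / [6]
  Insert 7 (step 8): P = [1, 2, 3, 4, 7] / [5] / [6] / [8];  Q = [1, 2, 5, 7, 8] / [3] / [4] / [6]
  Insert 9 (step 9): P = [1, 2, 3, 4, 7, 9] / [5] / [6] / [8];  Q = [1, 2, 5, 7, 8, 9] / [3] / [4] / [6]
Final shape: (6, 1, 1, 1).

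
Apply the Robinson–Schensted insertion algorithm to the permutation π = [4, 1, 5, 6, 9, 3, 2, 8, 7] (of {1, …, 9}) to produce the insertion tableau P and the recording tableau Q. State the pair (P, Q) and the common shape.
P = [1, 2, 6, 7] / [3, 5, 8] / [4, 9];  Q = [1, 3, 4, 5] / [2, 6, 8] / [7, 9];  common shape = (4, 3, 2)

Row-insert the values π_1, π_2, … into P one at a time, bumping the leftmost entry strictly greater than the inserted value down to the next row. The recording tableau Q records, in position (i, j), the step at which that cell was added to P.
  Insert 4 (step 1): P = [4];  Q = [1]
  Insert 1 (step 2): P = [1] / [4];  Q = [1] / [2]
  Insert 5 (step 3): P = [1, 5] / [4];  Q = [1, 3] / [2]
  Insert 6 (step 4): P = [1, 5, 6] / [4];  Q = [1, 3, 4] / [2]
  Insert 9 (step 5): P = [1, 5, 6, 9] / [4];  Q = [1, 3, 4, 5] / [2]
  Insert 3 (step 6): P = [1, 3, 6, 9] / [4, 5];  Q = [1, 3, 4, 5] / [2, 6]
  Insert 2 (step 7): P = [1, 2, 6, 9] / [3, 5] / [4];  Q = [1, 3, 4, 5] / [2, 6] / [7]
  Insert 8 (step 8): P = [1, 2, 6, 8] / [3, 5, 9] / [4];  Q = [1, 3, 4, 5] / [2, 6, 8] / [7]
  Insert 7 (step 9): P = [1, 2, 6, 7] / [3, 5, 8] / [4, 9];  Q = [1, 3, 4, 5] / [2, 6, 8] / [7, 9]
Final shape: (4, 3, 2).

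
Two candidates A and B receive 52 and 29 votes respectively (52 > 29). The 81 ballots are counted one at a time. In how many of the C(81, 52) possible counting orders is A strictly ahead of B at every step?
Strict-lead orderings = 2308172944585185855760

Total orderings of the 81 votes with 52 for A: C(81, 52) = 8128782978756524100720. By the Bertrand ballot formula (Cycle Lemma / reflection principle), the number of orderings in which A is strictly ahead of B throughout is (p − q)/(p + q) · C(p + q, p) = (52 − 29)/(52 + 29) · 8128782978756524100720 = 2308172944585185855760.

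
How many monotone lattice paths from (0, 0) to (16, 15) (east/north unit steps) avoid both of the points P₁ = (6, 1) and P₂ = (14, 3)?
Number of paths = 286778188

Inclusion–exclusion. Total paths: C(31, 16) = 300540195. Through P₁: C(7, 6)·C(24, 10) = 13728792. Through P₂: C(17, 14)·C(14, 2) = 61880. Since P₁ is strictly southwest of P₂, a monotone path through both must visit P₁ then P₂; paths through both = C(7, 6)·C(10, 8)·C(14, 2) = 28665. Avoid both = 300540195 − 13728792 − 61880 + 28665 = 286778188.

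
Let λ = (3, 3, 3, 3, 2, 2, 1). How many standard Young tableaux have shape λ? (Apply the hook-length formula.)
# SYT of shape (3, 3, 3, 3, 2, 2, 1) = 243100

Hook-length formula: f^λ = n! / Π hook(c), product over all cells c of the Young diagram. For λ = (3, 3, 3, 3, 2, 2, 1), n = 17 boxes. Hook lengths by row (left-to-right, top-to-bottom): [9, 7, 4]; [8, 6, 3]; [7, 5, 2]; [6, 4, 1]; [4, 2]; [3, 1]; [1]. Product of hooks = 1463132160. So f^λ = 17! / 1463132160 = 355687428096000 / 1463132160 = 243100.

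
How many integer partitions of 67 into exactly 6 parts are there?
p(67, 6 parts) = 21301

Partitions of n into exactly k parts are in bijection with partitions of n − k into at most k parts (subtract 1 from each part). So p(67, exactly 6) = p(61, parts ≤ 6). Computing via the recurrence p(m, j) = p(m, j−1) + p(m−j, j) gives 21301.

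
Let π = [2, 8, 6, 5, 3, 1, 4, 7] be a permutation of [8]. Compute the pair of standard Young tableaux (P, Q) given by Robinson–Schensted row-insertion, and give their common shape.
P = [1, 3, 4, 7] / [2] / [5] / [6] / [8];  Q = [1, 2, 7, 8] / [3] / [4] / [5] / [6];  common shape = (4, 1, 1, 1, 1)

Row-insert the values π_1, π_2, … into P one at a time, bumping the leftmost entry strictly greater than the inserted value down to the next row. The recording tableau Q records, in position (i, j), the step at which that cell was added to P.
  Insert 2 (step 1): P = [2];  Q = [1]
  Insert 8 (step 2): P = [2, 8];  Q = [1, 2]
  Insert 6 (step 3): P = [2, 6] / [8];  Q = [1, 2] / [3]
  Insert 5 (step 4): P = [2, 5] / [6] / [8];  Q = [1, 2] / [3] / [4]
  Insert 3 (step 5): P = [2, 3] / [5] / [6] / [8];  Q = [1, 2] / [3] / [4] / [5]
  Insert 1 (step 6): P = [1, 3] / [2] / [5] / [6] / [8];  Q = [1, 2] / [3] / [4] / [5] / [6]
  Insert 4 (step 7): P = [1, 3, 4] / [2] / [5] / [6] / [8];  Q = [1, 2, 7] / [3] / [4] / [5] / [6]
  Insert 7 (step 8): P = [1, 3, 4, 7] / [2] / [5] / [6] / [8];  Q = [1, 2, 7, 8] / [3] / [4] / [5] / [6]
Final shape: (4, 1, 1, 1, 1).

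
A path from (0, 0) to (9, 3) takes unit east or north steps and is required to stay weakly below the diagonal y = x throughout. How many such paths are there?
Number of paths = 154

By the reflection principle (André's argument), the number of monotone paths to (9, 3) with n ≤ m that never go above y = x is C(12, 9) − C(12, 10) = 220 − 66 = 154.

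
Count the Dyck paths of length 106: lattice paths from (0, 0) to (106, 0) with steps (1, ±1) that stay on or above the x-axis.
C_53 = 116157871455782434250553845880

These Dyck paths are counted by the Catalan number C_n = (1/(n + 1)) · C(2n, n). For n = 53: C_53 = (1/54) · C(106, 53) = 6272525058612251449529907677520/54 = 116157871455782434250553845880.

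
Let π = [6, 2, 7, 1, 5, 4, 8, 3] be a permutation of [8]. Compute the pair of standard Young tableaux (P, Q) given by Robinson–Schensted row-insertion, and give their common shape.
P = [1, 3, 8] / [2, 4] / [5, 7] / [6];  Q = [1, 3, 7] / [2, 5] / [4, 6] / [8];  common shape = (3, 2, 2, 1)

Row-insert the values π_1, π_2, … into P one at a time, bumping the leftmost entry strictly greater than the inserted value down to the next row. The recording tableau Q records, in position (i, j), the step at which that cell was added to P.
  Insert 6 (step 1): P = [6];  Q = [1]
  Insert 2 (step 2): P = [2] / [6];  Q = [1] / [2]
  Insert 7 (step 3): P = [2, 7] / [6];  Q = [1, 3] / [2]
  Insert 1 (step 4): P = [1, 7] / [2] / [6];  Q = [1, 3] / [2] / [4]
  Insert 5 (step 5): P = [1, 5] / [2, 7] / [6];  Q = [1, 3] / [2, 5] / [4]
  Insert 4 (step 6): P = [1, 4] / [2, 5] / [6, 7];  Q = [1, 3] / [2, 5] / [4, 6]
  Insert 8 (step 7): P = [1, 4, 8] / [2, 5] / [6, 7];  Q = [1, 3, 7] / [2, 5] / [4, 6]
  Insert 3 (step 8): P = [1, 3, 8] / [2, 4] / [5, 7] / [6];  Q = [1, 3, 7] / [2, 5] / [4, 6] / [8]
Final shape: (3, 2, 2, 1).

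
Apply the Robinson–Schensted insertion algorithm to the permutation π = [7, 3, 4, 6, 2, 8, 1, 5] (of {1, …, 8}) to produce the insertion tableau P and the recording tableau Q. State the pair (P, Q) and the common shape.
P = [1, 4, 5, 8] / [2, 6] / [3] / [7];  Q = [1, 3, 4, 6] / [2, 8] / [5] / [7];  common shape = (4, 2, 1, 1)

Row-insert the values π_1, π_2, … into P one at a time, bumping the leftmost entry strictly greater than the inserted value down to the next row. The recording tableau Q records, in position (i, j), the step at which that cell was added to P.
  Insert 7 (step 1): P = [7];  Q = [1]
  Insert 3 (step 2): P = [3] / [7];  Q = [1] / [2]
  Insert 4 (step 3): P = [3, 4] / [7];  Q = [1, 3] / [2]
  Insert 6 (step 4): P = [3, 4, 6] / [7];  Q = [1, 3, 4] / [2]
  Insert 2 (step 5): P = [2, 4, 6] / [3] / [7];  Q = [1, 3, 4] / [2] / [5]
  Insert 8 (step 6): P = [2, 4, 6, 8] / [3] / [7];  Q = [1, 3, 4, 6] / [2] / [5]
  Insert 1 (step 7): P = [1, 4, 6, 8] / [2] / [3] / [7];  Q = [1, 3, 4, 6] / [2] / [5] / [7]
  Insert 5 (step 8): P = [1, 4, 5, 8] / [2, 6] / [3] / [7];  Q = [1, 3, 4, 6] / [2, 8] / [5] / [7]
Final shape: (4, 2, 1, 1).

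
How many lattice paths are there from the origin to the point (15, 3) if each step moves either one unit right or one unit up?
Number of paths = 816

A monotone lattice path from (0, 0) to (15, 3) consists of 15 east steps and 3 north steps in some order, so it is determined by which 15 of the 18 steps are east. The count is C(18, 15) = 816.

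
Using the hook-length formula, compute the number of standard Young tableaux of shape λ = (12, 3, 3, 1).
# SYT of shape (12, 3, 3, 1) = 596904

Hook-length formula: f^λ = n! / Π hook(c), product over all cells c of the Young diagram. For λ = (12, 3, 3, 1), n = 19 boxes. Hook lengths by row (left-to-right, top-to-bottom): [15, 13, 12, 9, 8, 7, 6, 5, 4, 3, 2, 1]; [5, 3, 2]; [4, 2, 1]; [1]. Product of hooks = 203793408000. So f^λ = 19! / 203793408000 = 121645100408832000 / 203793408000 = 596904.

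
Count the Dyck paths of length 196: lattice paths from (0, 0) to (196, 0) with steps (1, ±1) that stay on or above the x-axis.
C_98 = 57743358069601357782187700608042856334020731624756611000

These Dyck paths are counted by the Catalan number C_n = (1/(n + 1)) · C(2n, n). For n = 98: C_98 = (1/99) · C(196, 98) = 5716592448890534420436582360196242777068052430850904489000/99 = 57743358069601357782187700608042856334020731624756611000.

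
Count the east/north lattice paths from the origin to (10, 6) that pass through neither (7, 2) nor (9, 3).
Number of paths = 6300

Inclusion–exclusion. Total paths: C(16, 10) = 8008. Through P₁: C(9, 7)·C(7, 3) = 1260. Through P₂: C(12, 9)·C(4, 1) = 880. Since P₁ is strictly southwest of P₂, a monotone path through both must visit P₁ then P₂; paths through both = C(9, 7)·C(3, 2)·C(4, 1) = 432. Avoid both = 8008 − 1260 − 880 + 432 = 6300.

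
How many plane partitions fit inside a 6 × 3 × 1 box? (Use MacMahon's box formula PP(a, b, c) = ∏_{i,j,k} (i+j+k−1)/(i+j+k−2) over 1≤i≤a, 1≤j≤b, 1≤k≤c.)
PP(6, 3, 1) = 84

Evaluate the triple product over i = 1..6, j = 1..3, k = 1..1. The factors are (2/1) · (3/2) · (4/3) · (3/2) · (4/3) · (5/4) · (4/3) · (5/4) · … (18 factors total). The numerators and denominators telescope so the product is an integer; carrying out the multiplication exactly gives PP(6, 3, 1) = 84.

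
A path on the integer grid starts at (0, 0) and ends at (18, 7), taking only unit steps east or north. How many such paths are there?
Number of paths = 480700

A monotone lattice path from (0, 0) to (18, 7) consists of 18 east steps and 7 north steps in some order, so it is determined by which 18 of the 25 steps are east. The count is C(25, 18) = 480700.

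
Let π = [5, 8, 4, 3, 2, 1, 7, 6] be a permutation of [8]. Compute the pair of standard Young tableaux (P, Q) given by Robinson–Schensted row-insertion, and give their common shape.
P = [1, 6] / [2, 7] / [3, 8] / [4] / [5];  Q = [1, 2] / [3, 7] / [4, 8] / [5] / [6];  common shape = (2, 2, 2, 1, 1)

Row-insert the values π_1, π_2, … into P one at a time, bumping the leftmost entry strictly greater than the inserted value down to the next row. The recording tableau Q records, in position (i, j), the step at which that cell was added to P.
  Insert 5 (step 1): P = [5];  Q = [1]
  Insert 8 (step 2): P = [5, 8];  Q = [1, 2]
  Insert 4 (step 3): P = [4, 8] / [5];  Q = [1, 2] / [3]
  Insert 3 (step 4): P = [3, 8] / [4] / [5];  Q = [1, 2] / [3] / [4]
  Insert 2 (step 5): P = [2, 8] / [3] / [4] / [5];  Q = [1, 2] / [3] / [4] / [5]
  Insert 1 (step 6): P = [1, 8] / [2] / [3] / [4] / [5];  Q = [1, 2] / [3] / [4] / [5] / [6]
  Insert 7 (step 7): P = [1, 7] / [2, 8] / [3] / [4] / [5];  Q = [1, 2] / [3, 7] / [4] / [5] / [6]
  Insert 6 (step 8): P = [1, 6] / [2, 7] / [3, 8] / [4] / [5];  Q = [1, 2] / [3, 7] / [4, 8] / [5] / [6]
Final shape: (2, 2, 2, 1, 1).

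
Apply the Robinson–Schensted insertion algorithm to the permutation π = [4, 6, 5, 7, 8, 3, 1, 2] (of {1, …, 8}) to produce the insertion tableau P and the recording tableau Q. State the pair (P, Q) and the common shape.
P = [1, 2, 7, 8] / [3, 5] / [4] / [6];  Q = [1, 2, 4, 5] / [3, 8] / [6] / [7];  common shape = (4, 2, 1, 1)

Row-insert the values π_1, π_2, … into P one at a time, bumping the leftmost entry strictly greater than the inserted value down to the next row. The recording tableau Q records, in position (i, j), the step at which that cell was added to P.
  Insert 4 (step 1): P = [4];  Q = [1]
  Insert 6 (step 2): P = [4, 6];  Q = [1, 2]
  Insert 5 (step 3): P = [4, 5] / [6];  Q = [1, 2] / [3]
  Insert 7 (step 4): P = [4, 5, 7] / [6];  Q = [1, 2, 4] / [3]
  Insert 8 (step 5): P = [4, 5, 7, 8] / [6];  Q = [1, 2, 4, 5] / [3]
  Insert 3 (step 6): P = [3, 5, 7, 8] / [4] / [6];  Q = [1, 2, 4, 5] / [3] / [6]
  Insert 1 (step 7): P = [1, 5, 7, 8] / [3] / [4] / [6];  Q = [1, 2, 4, 5] / [3] / [6] / [7]
  Insert 2 (step 8): P = [1, 2, 7, 8] / [3, 5] / [4] / [6];  Q = [1, 2, 4, 5] / [3, 8] / [6] / [7]
Final shape: (4, 2, 1, 1).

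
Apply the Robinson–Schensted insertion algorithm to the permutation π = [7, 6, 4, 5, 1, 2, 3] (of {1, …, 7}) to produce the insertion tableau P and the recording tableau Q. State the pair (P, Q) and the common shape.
P = [1, 2, 3] / [4, 5] / [6] / [7];  Q = [1, 4, 7] / [2, 6] / [3] / [5];  common shape = (3, 2, 1, 1)

Row-insert the values π_1, π_2, … into P one at a time, bumping the leftmost entry strictly greater than the inserted value down to the next row. The recording tableau Q records, in position (i, j), the step at which that cell was added to P.
  Insert 7 (step 1): P = [7];  Q = [1]
  Insert 6 (step 2): P = [6] / [7];  Q = [1] / [2]
  Insert 4 (step 3): P = [4] / [6] / [7];  Q = [1] / [2] / [3]
  Insert 5 (step 4): P = [4, 5] / [6] / [7];  Q = [1, 4] / [2] / [3]
  Insert 1 (step 5): P = [1, 5] / [4] / [6] / [7];  Q = [1, 4] / [2] / [3] / [5]
  Insert 2 (step 6): P = [1, 2] / [4, 5] / [6] / [7];  Q = [1, 4] / [2, 6] / [3] / [5]
  Insert 3 (step 7): P = [1, 2, 3] / [4, 5] / [6] / [7];  Q = [1, 4, 7] / [2, 6] / [3] / [5]
Final shape: (3, 2, 1, 1).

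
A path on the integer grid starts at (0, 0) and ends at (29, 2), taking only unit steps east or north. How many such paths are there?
Number of paths = 465

A monotone lattice path from (0, 0) to (29, 2) consists of 29 east steps and 2 north steps in some order, so it is determined by which 29 of the 31 steps are east. The count is C(31, 29) = 465.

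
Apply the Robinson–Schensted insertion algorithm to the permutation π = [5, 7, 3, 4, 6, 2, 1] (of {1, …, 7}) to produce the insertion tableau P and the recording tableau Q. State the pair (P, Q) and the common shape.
P = [1, 4, 6] / [2, 7] / [3] / [5];  Q = [1, 2, 5] / [3, 4] / [6] / [7];  common shape = (3, 2, 1, 1)

Row-insert the values π_1, π_2, … into P one at a time, bumping the leftmost entry strictly greater than the inserted value down to the next row. The recording tableau Q records, in position (i, j), the step at which that cell was added to P.
  Insert 5 (step 1): P = [5];  Q = [1]
  Insert 7 (step 2): P = [5, 7];  Q = [1, 2]
  Insert 3 (step 3): P = [3, 7] / [5];  Q = [1, 2] / [3]
  Insert 4 (step 4): P = [3, 4] / [5, 7];  Q = [1, 2] / [3, 4]
  Insert 6 (step 5): P = [3, 4, 6] / [5, 7];  Q = [1, 2, 5] / [3, 4]
  Insert 2 (step 6): P = [2, 4, 6] / [3, 7] / [5];  Q = [1, 2, 5] / [3, 4] / [6]
  Insert 1 (step 7): P = [1, 4, 6] / [2, 7] / [3] / [5];  Q = [1, 2, 5] / [3, 4] / [6] / [7]
Final shape: (3, 2, 1, 1).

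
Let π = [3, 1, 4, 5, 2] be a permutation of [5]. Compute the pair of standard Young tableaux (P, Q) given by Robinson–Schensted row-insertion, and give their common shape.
P = [1, 2, 5] / [3, 4];  Q = [1, 3, 4] / [2, 5];  common shape = (3, 2)

Row-insert the values π_1, π_2, … into P one at a time, bumping the leftmost entry strictly greater than the inserted value down to the next row. The recording tableau Q records, in position (i, j), the step at which that cell was added to P.
  Insert 3 (step 1): P = [3];  Q = [1]
  Insert 1 (step 2): P = [1] / [3];  Q = [1] / [2]
  Insert 4 (step 3): P = [1, 4] / [3];  Q = [1, 3] / [2]
  Insert 5 (step 4): P = [1, 4, 5] / [3];  Q = [1, 3, 4] / [2]
  Insert 2 (step 5): P = [1, 2, 5] / [3, 4];  Q = [1, 3, 4] / [2, 5]
Final shape: (3, 2).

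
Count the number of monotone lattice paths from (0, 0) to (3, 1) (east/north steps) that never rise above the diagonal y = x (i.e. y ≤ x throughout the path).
Number of paths = 3

By the reflection principle (André's argument), the number of monotone paths to (3, 1) with n ≤ m that never go above y = x is C(4, 3) − C(4, 4) = 4 − 1 = 3.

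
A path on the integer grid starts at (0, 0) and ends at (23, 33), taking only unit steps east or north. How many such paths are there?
Number of paths = 3167295784216200

A monotone lattice path from (0, 0) to (23, 33) consists of 23 east steps and 33 north steps in some order, so it is determined by which 23 of the 56 steps are east. The count is C(56, 23) = 3167295784216200.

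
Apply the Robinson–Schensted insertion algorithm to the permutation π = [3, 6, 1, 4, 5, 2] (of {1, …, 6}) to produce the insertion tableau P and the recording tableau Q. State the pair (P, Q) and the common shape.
P = [1, 2, 5] / [3, 4] / [6];  Q = [1, 2, 5] / [3, 4] / [6];  common shape = (3, 2, 1)

Row-insert the values π_1, π_2, … into P one at a time, bumping the leftmost entry strictly greater than the inserted value down to the next row. The recording tableau Q records, in position (i, j), the step at which that cell was added to P.
  Insert 3 (step 1): P = [3];  Q = [1]
  Insert 6 (step 2): P = [3, 6];  Q = [1, 2]
  Insert 1 (step 3): P = [1, 6] / [3];  Q = [1, 2] / [3]
  Insert 4 (step 4): P = [1, 4] / [3, 6];  Q = [1, 2] / [3, 4]
  Insert 5 (step 5): P = [1, 4, 5] / [3, 6];  Q = [1, 2, 5] / [3, 4]
  Insert 2 (step 6): P = [1, 2, 5] / [3, 4] / [6];  Q = [1, 2, 5] / [3, 4] / [6]
Final shape: (3, 2, 1).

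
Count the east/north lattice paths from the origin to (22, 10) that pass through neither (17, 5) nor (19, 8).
Number of paths = 38308722

Inclusion–exclusion. Total paths: C(32, 22) = 64512240. Through P₁: C(22, 17)·C(10, 5) = 6636168. Through P₂: C(27, 19)·C(5, 3) = 22200750. Since P₁ is strictly southwest of P₂, a monotone path through both must visit P₁ then P₂; paths through both = C(22, 17)·C(5, 2)·C(5, 3) = 2633400. Avoid both = 64512240 − 6636168 − 22200750 + 2633400 = 38308722.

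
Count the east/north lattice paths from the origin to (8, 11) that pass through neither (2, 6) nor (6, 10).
Number of paths = 44502

Inclusion–exclusion. Total paths: C(19, 8) = 75582. Through P₁: C(8, 2)·C(11, 6) = 12936. Through P₂: C(16, 6)·C(3, 2) = 24024. Since P₁ is strictly southwest of P₂, a monotone path through both must visit P₁ then P₂; paths through both = C(8, 2)·C(8, 4)·C(3, 2) = 5880. Avoid both = 75582 − 12936 − 24024 + 5880 = 44502.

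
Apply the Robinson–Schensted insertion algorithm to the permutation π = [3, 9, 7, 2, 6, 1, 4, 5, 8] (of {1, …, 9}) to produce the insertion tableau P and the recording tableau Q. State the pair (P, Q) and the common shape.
P = [1, 4, 5, 8] / [2, 6] / [3, 7] / [9];  Q = [1, 2, 8, 9] / [3, 5] / [4, 7] / [6];  common shape = (4, 2, 2, 1)

Row-insert the values π_1, π_2, … into P one at a time, bumping the leftmost entry strictly greater than the inserted value down to the next row. The recording tableau Q records, in position (i, j), the step at which that cell was added to P.
  Insert 3 (step 1): P = [3];  Q = [1]
  Insert 9 (step 2): P = [3, 9];  Q = [1, 2]
  Insert 7 (step 3): P = [3, 7] / [9];  Q = [1, 2] / [3]
  Insert 2 (step 4): P = [2, 7] / [3] / [9];  Q = [1, 2] / [3] / [4]
  Insert 6 (step 5): P = [2, 6] / [3, 7] / [9];  Q = [1, 2] / [3, 5] / [4]
  Insert 1 (step 6): P = [1, 6] / [2, 7] / [3] / [9];  Q = [1, 2] / [3, 5] / [4] / [6]
  Insert 4 (step 7): P = [1, 4] / [2, 6] / [3, 7] / [9];  Q = [1, 2] / [3, 5] / [4, 7] / [6]
  Insert 5 (step 8): P = [1, 4, 5] / [2, 6] / [3, 7] / [9];  Q = [1, 2, 8] / [3, 5] / [4, 7] / [6]
  Insert 8 (step 9): P = [1, 4, 5, 8] / [2, 6] / [3, 7] / [9];  Q = [1, 2, 8, 9] / [3, 5] / [4, 7] / [6]
Final shape: (4, 2, 2, 1).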